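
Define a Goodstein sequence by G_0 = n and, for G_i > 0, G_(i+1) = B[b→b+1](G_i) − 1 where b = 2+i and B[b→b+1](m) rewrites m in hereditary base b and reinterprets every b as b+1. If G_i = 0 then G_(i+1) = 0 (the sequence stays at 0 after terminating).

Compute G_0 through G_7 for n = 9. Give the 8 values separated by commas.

9, 81, 1023, 9842, 140743, 2471826, 50333399, 1162263921

[0] 9 ≡ 2^(2 + 1) + 1 (base 2). Lift 3: 82. −1: 81.
[1] 81 ≡ 3^(3 + 1) (base 3). Lift 4: 1024. −1: 1023.
[2] 1023 ≡ 3·4^4 + 3·4^3 + 3·4^2 + 3·4 + 3 (base 4). Lift 5: 9843. −1: 9842.
[3] 9842 ≡ 3·5^5 + 3·5^3 + 3·5^2 + 3·5 + 2 (base 5). Lift 6: 140744. −1: 140743.
[4] 140743 ≡ 3·6^6 + 3·6^3 + 3·6^2 + 3·6 + 1 (base 6). Lift 7: 2471827. −1: 2471826.
[5] 2471826 ≡ 3·7^7 + 3·7^3 + 3·7^2 + 3·7 (base 7). Lift 8: 50333400. −1: 50333399.
[6] 50333399 ≡ 3·8^8 + 3·8^3 + 3·8^2 + 2·8 + 7 (base 8). Lift 9: 1162263922. −1: 1162263921.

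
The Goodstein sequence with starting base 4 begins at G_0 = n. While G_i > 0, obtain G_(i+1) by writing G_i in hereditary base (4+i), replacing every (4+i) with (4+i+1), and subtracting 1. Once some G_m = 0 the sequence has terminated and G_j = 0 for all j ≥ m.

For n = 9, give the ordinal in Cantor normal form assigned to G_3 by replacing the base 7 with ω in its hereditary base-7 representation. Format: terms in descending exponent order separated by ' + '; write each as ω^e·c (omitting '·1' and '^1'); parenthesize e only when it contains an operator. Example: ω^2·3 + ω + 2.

ω + 4

i=0: 9 = 2·4 + 1 (b=4); 4→5: 2·5 + 1 = 11; 11−1 = 10
i=1: 10 = 2·5 (b=5); 5→6: 2·6 = 12; 12−1 = 11
i=2: 11 = 6 + 5 (b=6); 6→7: 7 + 5 = 12; 12−1 = 11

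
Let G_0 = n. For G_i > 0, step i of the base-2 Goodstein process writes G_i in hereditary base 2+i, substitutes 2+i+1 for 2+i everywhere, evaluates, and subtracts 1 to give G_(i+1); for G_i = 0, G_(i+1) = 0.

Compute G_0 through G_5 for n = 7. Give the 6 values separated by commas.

7, 30, 259, 3127, 46657, 823543

G_0=7  [base 2] 2^2 + 2 + 1  →[2↦3]→  3^3 + 3 + 1 = 31  −1 ⇒ G_1=30
G_1=30  [base 3] 3^3 + 3  →[3↦4]→  4^4 + 4 = 260  −1 ⇒ G_2=259
G_2=259  [base 4] 4^4 + 3  →[4↦5]→  5^5 + 3 = 3128  −1 ⇒ G_3=3127
G_3=3127  [base 5] 5^5 + 2  →[5↦6]→  6^6 + 2 = 46658  −1 ⇒ G_4=46657
G_4=46657  [base 6] 6^6 + 1  →[6↦7]→  7^7 + 1 = 823544  −1 ⇒ G_5=823543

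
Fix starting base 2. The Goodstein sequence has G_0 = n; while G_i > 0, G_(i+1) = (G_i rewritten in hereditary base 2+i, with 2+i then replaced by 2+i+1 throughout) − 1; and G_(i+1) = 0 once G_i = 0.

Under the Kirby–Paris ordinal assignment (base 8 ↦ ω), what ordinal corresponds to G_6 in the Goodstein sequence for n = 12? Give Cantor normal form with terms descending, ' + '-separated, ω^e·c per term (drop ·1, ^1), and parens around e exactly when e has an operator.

step 0: 12 = 2^(2 + 1) + 2^2; sub 3 for 2: 3^(3 + 1) + 3^3; = 108; G_1 = 108−1 = 107
step 1: 107 = 3^(3 + 1) + 2·3^2 + 2·3 + 2; sub 4 for 3: 4^(4 + 1) + 2·4^2 + 2·4 + 2; = 1066; G_2 = 1066−1 = 1065
step 2: 1065 = 4^(4 + 1) + 2·4^2 + 2·4 + 1; sub 5 for 4: 5^(5 + 1) + 2·5^2 + 2·5 + 1; = 15686; G_3 = 15686−1 = 15685
step 3: 15685 = 5^(5 + 1) + 2·5^2 + 2·5; sub 6 for 5: 6^(6 + 1) + 2·6^2 + 2·6; = 280020; G_4 = 280020−1 = 280019
step 4: 280019 = 6^(6 + 1) + 2·6^2 + 6 + 5; sub 7 for 6: 7^(7 + 1) + 2·7^2 + 7 + 5; = 5764911; G_5 = 5764911−1 = 5764910
step 5: 5764910 = 7^(7 + 1) + 2·7^2 + 7 + 4; sub 8 for 7: 8^(8 + 1) + 2·8^2 + 8 + 4; = 134217868; G_6 = 134217868−1 = 134217867
step 6: 134217867 = 8^(8 + 1) + 2·8^2 + 8 + 3; sub 9 for 8: 9^(9 + 1) + 2·9^2 + 9 + 3; = 3486784575; G_7 = 3486784575−1 = 3486784574

ω^(ω + 1) + ω^2·2 + ω + 3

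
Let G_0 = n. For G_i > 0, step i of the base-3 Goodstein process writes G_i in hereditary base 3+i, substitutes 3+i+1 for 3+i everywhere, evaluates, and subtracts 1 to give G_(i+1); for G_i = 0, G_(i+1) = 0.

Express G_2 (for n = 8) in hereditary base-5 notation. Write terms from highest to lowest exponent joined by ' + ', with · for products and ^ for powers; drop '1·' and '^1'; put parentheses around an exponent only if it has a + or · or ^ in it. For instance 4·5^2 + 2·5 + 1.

base 3: 8 = 2·3 + 2; at 4: 2·4 + 2 = 10; next = 9
base 4: 9 = 2·4 + 1; at 5: 2·5 + 1 = 11; next = 10
base 5: 10 = 2·5; at 6: 2·6 = 12; next = 11

2·5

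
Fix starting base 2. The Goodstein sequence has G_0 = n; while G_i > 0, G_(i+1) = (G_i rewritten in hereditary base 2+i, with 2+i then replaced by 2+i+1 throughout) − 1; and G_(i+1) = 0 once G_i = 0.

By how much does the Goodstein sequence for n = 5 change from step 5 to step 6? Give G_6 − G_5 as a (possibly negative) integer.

554

i=0: 5 = 2^2 + 1 (b=2); 2→3: 3^3 + 1 = 28; 28−1 = 27
i=1: 27 = 3^3 (b=3); 3→4: 4^4 = 256; 256−1 = 255
i=2: 255 = 3·4^3 + 3·4^2 + 3·4 + 3 (b=4); 4→5: 3·5^3 + 3·5^2 + 3·5 + 3 = 468; 468−1 = 467
i=3: 467 = 3·5^3 + 3·5^2 + 3·5 + 2 (b=5); 5→6: 3·6^3 + 3·6^2 + 3·6 + 2 = 776; 776−1 = 775
i=4: 775 = 3·6^3 + 3·6^2 + 3·6 + 1 (b=6); 6→7: 3·7^3 + 3·7^2 + 3·7 + 1 = 1198; 1198−1 = 1197
i=5: 1197 = 3·7^3 + 3·7^2 + 3·7 (b=7); 7→8: 3·8^3 + 3·8^2 + 3·8 = 1752; 1752−1 = 1751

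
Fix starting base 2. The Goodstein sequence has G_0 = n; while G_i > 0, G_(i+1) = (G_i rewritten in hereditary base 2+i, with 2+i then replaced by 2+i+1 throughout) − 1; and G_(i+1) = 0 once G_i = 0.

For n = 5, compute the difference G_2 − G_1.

base 2: 5 = 2^2 + 1; at 3: 3^3 + 1 = 28; next = 27
base 3: 27 = 3^3; at 4: 4^4 = 256; next = 255

228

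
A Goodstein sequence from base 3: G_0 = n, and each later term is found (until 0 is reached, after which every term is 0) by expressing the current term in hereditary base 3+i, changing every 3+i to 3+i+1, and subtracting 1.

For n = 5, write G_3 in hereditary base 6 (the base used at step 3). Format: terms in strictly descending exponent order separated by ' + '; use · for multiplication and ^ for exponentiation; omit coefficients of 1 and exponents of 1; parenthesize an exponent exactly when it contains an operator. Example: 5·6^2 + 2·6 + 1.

G_0=5  [base 3] 3 + 2  →[3↦4]→  4 + 2 = 6  −1 ⇒ G_1=5
G_1=5  [base 4] 4 + 1  →[4↦5]→  5 + 1 = 6  −1 ⇒ G_2=5
G_2=5  [base 5] 5  →[5↦6]→  6 = 6  −1 ⇒ G_3=5
G_3=5  [base 6] 5  →[6↦7]→  5 = 5  −1 ⇒ G_4=4

5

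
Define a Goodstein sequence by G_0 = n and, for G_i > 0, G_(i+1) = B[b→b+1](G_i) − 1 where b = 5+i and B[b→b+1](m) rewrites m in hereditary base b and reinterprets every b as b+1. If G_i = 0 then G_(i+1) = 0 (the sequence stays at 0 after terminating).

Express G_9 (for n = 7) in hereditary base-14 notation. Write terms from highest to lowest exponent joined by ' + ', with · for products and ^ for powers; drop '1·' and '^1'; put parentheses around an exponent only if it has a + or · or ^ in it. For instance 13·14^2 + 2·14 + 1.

[0] 7 ≡ 5 + 2 (base 5). Lift 6: 8. −1: 7.
[1] 7 ≡ 6 + 1 (base 6). Lift 7: 8. −1: 7.
[2] 7 ≡ 7 (base 7). Lift 8: 8. −1: 7.
[3] 7 ≡ 7 (base 8). Lift 9: 7. −1: 6.
[4] 6 ≡ 6 (base 9). Lift 10: 6. −1: 5.
[5] 5 ≡ 5 (base 10). Lift 11: 5. −1: 4.
[6] 4 ≡ 4 (base 11). Lift 12: 4. −1: 3.
[7] 3 ≡ 3 (base 12). Lift 13: 3. −1: 2.
[8] 2 ≡ 2 (base 13). Lift 14: 2. −1: 1.

1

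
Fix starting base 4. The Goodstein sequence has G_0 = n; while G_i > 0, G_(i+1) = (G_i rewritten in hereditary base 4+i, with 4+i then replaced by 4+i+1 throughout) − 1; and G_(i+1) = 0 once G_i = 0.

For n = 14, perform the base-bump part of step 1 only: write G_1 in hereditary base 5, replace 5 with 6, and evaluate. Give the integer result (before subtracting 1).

(0) 14|_4 = 3·4 + 2 ↦ 3·5 + 2|_5 = 17 ⇒ 16
(1) 16|_5 = 3·5 + 1 ↦ 3·6 + 1|_6 = 19 ⇒ 18

19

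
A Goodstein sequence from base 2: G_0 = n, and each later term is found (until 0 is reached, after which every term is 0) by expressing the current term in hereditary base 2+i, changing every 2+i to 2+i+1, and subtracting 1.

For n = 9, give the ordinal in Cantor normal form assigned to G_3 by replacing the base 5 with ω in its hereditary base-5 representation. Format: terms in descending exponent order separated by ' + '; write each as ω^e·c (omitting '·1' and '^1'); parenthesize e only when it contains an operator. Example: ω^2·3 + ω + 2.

ω^ω·3 + ω^3·3 + ω^2·3 + ω·3 + 2

i=0: 9 = 2^(2 + 1) + 1 (b=2); 2→3: 3^(3 + 1) + 1 = 82; 82−1 = 81
i=1: 81 = 3^(3 + 1) (b=3); 3→4: 4^(4 + 1) = 1024; 1024−1 = 1023
i=2: 1023 = 3·4^4 + 3·4^3 + 3·4^2 + 3·4 + 3 (b=4); 4→5: 3·5^5 + 3·5^3 + 3·5^2 + 3·5 + 3 = 9843; 9843−1 = 9842
i=3: 9842 = 3·5^5 + 3·5^3 + 3·5^2 + 3·5 + 2 (b=5); 5→6: 3·6^6 + 3·6^3 + 3·6^2 + 3·6 + 2 = 140744; 140744−1 = 140743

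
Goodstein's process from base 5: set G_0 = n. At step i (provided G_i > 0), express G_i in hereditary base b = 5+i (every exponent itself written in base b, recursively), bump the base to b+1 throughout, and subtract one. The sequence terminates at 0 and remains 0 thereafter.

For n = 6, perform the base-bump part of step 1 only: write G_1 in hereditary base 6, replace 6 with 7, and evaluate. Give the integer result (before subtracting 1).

step 0: 6 = 5 + 1; sub 6 for 5: 6 + 1; = 7; G_1 = 7−1 = 6
step 1: 6 = 6; sub 7 for 6: 7; = 7; G_2 = 7−1 = 6

7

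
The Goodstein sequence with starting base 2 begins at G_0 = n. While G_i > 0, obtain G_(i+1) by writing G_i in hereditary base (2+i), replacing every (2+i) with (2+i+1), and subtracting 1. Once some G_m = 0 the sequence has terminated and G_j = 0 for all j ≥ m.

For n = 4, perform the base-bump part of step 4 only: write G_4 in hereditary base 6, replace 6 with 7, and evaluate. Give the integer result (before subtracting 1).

G_0 = 4. HB_2(4) = 2^2. Bump = 27. G_1 = 26.
G_1 = 26. HB_3(26) = 2·3^2 + 2·3 + 2. Bump = 42. G_2 = 41.
G_2 = 41. HB_4(41) = 2·4^2 + 2·4 + 1. Bump = 61. G_3 = 60.
G_3 = 60. HB_5(60) = 2·5^2 + 2·5. Bump = 84. G_4 = 83.
G_4 = 83. HB_6(83) = 2·6^2 + 6 + 5. Bump = 110. G_5 = 109.

110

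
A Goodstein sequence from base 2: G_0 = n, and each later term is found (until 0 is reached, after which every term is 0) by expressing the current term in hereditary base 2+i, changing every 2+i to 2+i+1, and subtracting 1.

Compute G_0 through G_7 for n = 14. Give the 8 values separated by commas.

base 2: 14 = 2^(2 + 1) + 2^2 + 2; at 3: 3^(3 + 1) + 3^3 + 3 = 111; next = 110
base 3: 110 = 3^(3 + 1) + 3^3 + 2; at 4: 4^(4 + 1) + 4^4 + 2 = 1282; next = 1281
base 4: 1281 = 4^(4 + 1) + 4^4 + 1; at 5: 5^(5 + 1) + 5^5 + 1 = 18751; next = 18750
base 5: 18750 = 5^(5 + 1) + 5^5; at 6: 6^(6 + 1) + 6^6 = 326592; next = 326591
base 6: 326591 = 6^(6 + 1) + 5·6^5 + 5·6^4 + 5·6^3 + 5·6^2 + 5·6 + 5; at 7: 7^(7 + 1) + 5·7^5 + 5·7^4 + 5·7^3 + 5·7^2 + 5·7 + 5 = 5862841; next = 5862840
base 7: 5862840 = 7^(7 + 1) + 5·7^5 + 5·7^4 + 5·7^3 + 5·7^2 + 5·7 + 4; at 8: 8^(8 + 1) + 5·8^5 + 5·8^4 + 5·8^3 + 5·8^2 + 5·8 + 4 = 134404972; next = 134404971
base 8: 134404971 = 8^(8 + 1) + 5·8^5 + 5·8^4 + 5·8^3 + 5·8^2 + 5·8 + 3; at 9: 9^(9 + 1) + 5·9^5 + 5·9^4 + 5·9^3 + 5·9^2 + 5·9 + 3 = 3487116549; next = 3487116548

14, 110, 1281, 18750, 326591, 5862840, 134404971, 3487116548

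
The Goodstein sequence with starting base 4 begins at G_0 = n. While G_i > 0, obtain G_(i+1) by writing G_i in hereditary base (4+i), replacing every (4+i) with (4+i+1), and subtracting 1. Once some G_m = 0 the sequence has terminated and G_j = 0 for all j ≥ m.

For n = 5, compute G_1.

step 0: 5 = 4 + 1; sub 5 for 4: 5 + 1; = 6; G_1 = 6−1 = 5
step 1: 5 = 5; sub 6 for 5: 6; = 6; G_2 = 6−1 = 5

5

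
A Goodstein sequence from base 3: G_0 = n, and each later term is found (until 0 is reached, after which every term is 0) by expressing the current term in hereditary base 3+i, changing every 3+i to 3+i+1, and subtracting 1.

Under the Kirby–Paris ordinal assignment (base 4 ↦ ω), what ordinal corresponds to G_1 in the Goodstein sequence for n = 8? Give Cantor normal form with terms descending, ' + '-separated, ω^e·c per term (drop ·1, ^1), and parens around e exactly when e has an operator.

step 0: 8 = 2·3 + 2; sub 4 for 3: 2·4 + 2; = 10; G_1 = 10−1 = 9
step 1: 9 = 2·4 + 1; sub 5 for 4: 2·5 + 1; = 11; G_2 = 11−1 = 10

ω·2 + 1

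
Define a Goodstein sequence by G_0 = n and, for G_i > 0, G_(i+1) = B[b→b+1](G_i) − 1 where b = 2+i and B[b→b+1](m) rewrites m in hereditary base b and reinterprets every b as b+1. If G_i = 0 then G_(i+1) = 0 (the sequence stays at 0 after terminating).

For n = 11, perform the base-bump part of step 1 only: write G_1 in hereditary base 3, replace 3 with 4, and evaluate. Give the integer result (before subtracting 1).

11 —HB2→ 2^(2 + 1) + 2 + 1 —bump→ 3^(3 + 1) + 3 + 1 = 85 —(−1)→ 84
84 —HB3→ 3^(3 + 1) + 3 —bump→ 4^(4 + 1) + 4 = 1028 —(−1)→ 1027

1028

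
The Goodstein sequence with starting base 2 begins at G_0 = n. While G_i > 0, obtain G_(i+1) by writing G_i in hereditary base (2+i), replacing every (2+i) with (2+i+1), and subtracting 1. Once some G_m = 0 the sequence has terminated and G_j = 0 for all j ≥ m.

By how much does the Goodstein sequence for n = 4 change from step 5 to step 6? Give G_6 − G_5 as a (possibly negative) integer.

base 2: 4 = 2^2; at 3: 3^3 = 27; next = 26
base 3: 26 = 2·3^2 + 2·3 + 2; at 4: 2·4^2 + 2·4 + 2 = 42; next = 41
base 4: 41 = 2·4^2 + 2·4 + 1; at 5: 2·5^2 + 2·5 + 1 = 61; next = 60
base 5: 60 = 2·5^2 + 2·5; at 6: 2·6^2 + 2·6 = 84; next = 83
base 6: 83 = 2·6^2 + 6 + 5; at 7: 2·7^2 + 7 + 5 = 110; next = 109
base 7: 109 = 2·7^2 + 7 + 4; at 8: 2·8^2 + 8 + 4 = 140; next = 139

30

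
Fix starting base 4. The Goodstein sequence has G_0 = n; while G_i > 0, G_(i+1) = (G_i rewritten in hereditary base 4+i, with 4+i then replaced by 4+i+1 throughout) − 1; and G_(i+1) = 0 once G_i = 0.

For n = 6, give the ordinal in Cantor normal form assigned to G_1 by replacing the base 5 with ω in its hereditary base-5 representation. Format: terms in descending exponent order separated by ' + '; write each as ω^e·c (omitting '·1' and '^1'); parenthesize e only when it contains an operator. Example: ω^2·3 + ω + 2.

(0) 6|_4 = 4 + 2 ↦ 5 + 2|_5 = 7 ⇒ 6
(1) 6|_5 = 5 + 1 ↦ 6 + 1|_6 = 7 ⇒ 6

ω + 1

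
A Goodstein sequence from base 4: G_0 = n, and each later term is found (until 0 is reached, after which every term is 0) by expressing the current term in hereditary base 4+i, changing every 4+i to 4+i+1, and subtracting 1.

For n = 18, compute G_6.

(0) 18|_4 = 4^2 + 2 ↦ 5^2 + 2|_5 = 27 ⇒ 26
(1) 26|_5 = 5^2 + 1 ↦ 6^2 + 1|_6 = 37 ⇒ 36
(2) 36|_6 = 6^2 ↦ 7^2|_7 = 49 ⇒ 48
(3) 48|_7 = 6·7 + 6 ↦ 6·8 + 6|_8 = 54 ⇒ 53
(4) 53|_8 = 6·8 + 5 ↦ 6·9 + 5|_9 = 59 ⇒ 58
(5) 58|_9 = 6·9 + 4 ↦ 6·10 + 4|_10 = 64 ⇒ 63

63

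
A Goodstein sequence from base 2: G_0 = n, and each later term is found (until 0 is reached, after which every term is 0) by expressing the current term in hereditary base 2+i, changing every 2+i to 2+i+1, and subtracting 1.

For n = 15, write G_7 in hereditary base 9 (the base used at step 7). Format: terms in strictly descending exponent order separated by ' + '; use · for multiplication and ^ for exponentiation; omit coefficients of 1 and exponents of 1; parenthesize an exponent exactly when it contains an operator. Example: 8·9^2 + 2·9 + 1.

[0] 15 ≡ 2^(2 + 1) + 2^2 + 2 + 1 (base 2). Lift 3: 112. −1: 111.
[1] 111 ≡ 3^(3 + 1) + 3^3 + 3 (base 3). Lift 4: 1284. −1: 1283.
[2] 1283 ≡ 4^(4 + 1) + 4^4 + 3 (base 4). Lift 5: 18753. −1: 18752.
[3] 18752 ≡ 5^(5 + 1) + 5^5 + 2 (base 5). Lift 6: 326594. −1: 326593.
[4] 326593 ≡ 6^(6 + 1) + 6^6 + 1 (base 6). Lift 7: 6588345. −1: 6588344.
[5] 6588344 ≡ 7^(7 + 1) + 7^7 (base 7). Lift 8: 150994944. −1: 150994943.
[6] 150994943 ≡ 8^(8 + 1) + 7·8^7 + 7·8^6 + 7·8^5 + 7·8^4 + 7·8^3 + 7·8^2 + 7·8 + 7 (base 8). Lift 9: 3524450281. −1: 3524450280.
[7] 3524450280 ≡ 9^(9 + 1) + 7·9^7 + 7·9^6 + 7·9^5 + 7·9^4 + 7·9^3 + 7·9^2 + 7·9 + 6 (base 9). Lift 10: 100077777776. −1: 100077777775.

9^(9 + 1) + 7·9^7 + 7·9^6 + 7·9^5 + 7·9^4 + 7·9^3 + 7·9^2 + 7·9 + 6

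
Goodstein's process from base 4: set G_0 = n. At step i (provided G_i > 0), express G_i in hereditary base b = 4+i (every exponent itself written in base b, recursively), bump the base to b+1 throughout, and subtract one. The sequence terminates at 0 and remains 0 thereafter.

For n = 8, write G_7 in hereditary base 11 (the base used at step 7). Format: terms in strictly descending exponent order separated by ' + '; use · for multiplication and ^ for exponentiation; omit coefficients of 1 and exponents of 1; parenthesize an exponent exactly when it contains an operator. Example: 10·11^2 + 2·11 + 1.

8 —HB4→ 2·4 —bump→ 2·5 = 10 —(−1)→ 9
9 —HB5→ 5 + 4 —bump→ 6 + 4 = 10 —(−1)→ 9
9 —HB6→ 6 + 3 —bump→ 7 + 3 = 10 —(−1)→ 9
9 —HB7→ 7 + 2 —bump→ 8 + 2 = 10 —(−1)→ 9
9 —HB8→ 8 + 1 —bump→ 9 + 1 = 10 —(−1)→ 9
9 —HB9→ 9 —bump→ 10 = 10 —(−1)→ 9
9 —HB10→ 9 —bump→ 9 = 9 —(−1)→ 8

8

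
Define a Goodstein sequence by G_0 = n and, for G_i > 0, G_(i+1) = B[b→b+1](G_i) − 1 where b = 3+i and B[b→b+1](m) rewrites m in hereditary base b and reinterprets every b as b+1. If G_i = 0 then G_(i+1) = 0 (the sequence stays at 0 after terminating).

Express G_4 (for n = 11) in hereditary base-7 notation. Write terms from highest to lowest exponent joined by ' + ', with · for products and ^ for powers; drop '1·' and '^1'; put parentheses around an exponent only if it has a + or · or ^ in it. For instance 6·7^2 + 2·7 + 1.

(0) 11|_3 = 3^2 + 2 ↦ 4^2 + 2|_4 = 18 ⇒ 17
(1) 17|_4 = 4^2 + 1 ↦ 5^2 + 1|_5 = 26 ⇒ 25
(2) 25|_5 = 5^2 ↦ 6^2|_6 = 36 ⇒ 35
(3) 35|_6 = 5·6 + 5 ↦ 5·7 + 5|_7 = 40 ⇒ 39
(4) 39|_7 = 5·7 + 4 ↦ 5·8 + 4|_8 = 44 ⇒ 43

5·7 + 4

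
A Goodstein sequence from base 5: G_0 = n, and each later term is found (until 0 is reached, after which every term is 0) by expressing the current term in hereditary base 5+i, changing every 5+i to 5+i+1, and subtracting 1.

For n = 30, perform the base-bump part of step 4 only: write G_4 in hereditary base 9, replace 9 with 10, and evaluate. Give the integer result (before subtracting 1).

102

30 —HB5→ 5^2 + 5 —bump→ 6^2 + 6 = 42 —(−1)→ 41
41 —HB6→ 6^2 + 5 —bump→ 7^2 + 5 = 54 —(−1)→ 53
53 —HB7→ 7^2 + 4 —bump→ 8^2 + 4 = 68 —(−1)→ 67
67 —HB8→ 8^2 + 3 —bump→ 9^2 + 3 = 84 —(−1)→ 83
83 —HB9→ 9^2 + 2 —bump→ 10^2 + 2 = 102 —(−1)→ 101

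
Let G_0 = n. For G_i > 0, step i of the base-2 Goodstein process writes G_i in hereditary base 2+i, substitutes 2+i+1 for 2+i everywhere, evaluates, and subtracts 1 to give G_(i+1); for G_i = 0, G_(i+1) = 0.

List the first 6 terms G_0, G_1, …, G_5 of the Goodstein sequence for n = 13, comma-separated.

13, 108, 1279, 16092, 280711, 5765998

G_0=13  [base 2] 2^(2 + 1) + 2^2 + 1  →[2↦3]→  3^(3 + 1) + 3^3 + 1 = 109  −1 ⇒ G_1=108
G_1=108  [base 3] 3^(3 + 1) + 3^3  →[3↦4]→  4^(4 + 1) + 4^4 = 1280  −1 ⇒ G_2=1279
G_2=1279  [base 4] 4^(4 + 1) + 3·4^3 + 3·4^2 + 3·4 + 3  →[4↦5]→  5^(5 + 1) + 3·5^3 + 3·5^2 + 3·5 + 3 = 16093  −1 ⇒ G_3=16092
G_3=16092  [base 5] 5^(5 + 1) + 3·5^3 + 3·5^2 + 3·5 + 2  →[5↦6]→  6^(6 + 1) + 3·6^3 + 3·6^2 + 3·6 + 2 = 280712  −1 ⇒ G_4=280711
G_4=280711  [base 6] 6^(6 + 1) + 3·6^3 + 3·6^2 + 3·6 + 1  →[6↦7]→  7^(7 + 1) + 3·7^3 + 3·7^2 + 3·7 + 1 = 5765999  −1 ⇒ G_5=5765998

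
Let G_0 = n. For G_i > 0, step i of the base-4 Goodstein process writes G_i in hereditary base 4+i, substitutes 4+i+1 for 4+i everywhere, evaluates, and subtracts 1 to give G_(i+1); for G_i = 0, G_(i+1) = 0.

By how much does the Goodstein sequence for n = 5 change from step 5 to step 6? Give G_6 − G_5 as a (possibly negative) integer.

-1

5 —HB4→ 4 + 1 —bump→ 5 + 1 = 6 —(−1)→ 5
5 —HB5→ 5 —bump→ 6 = 6 —(−1)→ 5
5 —HB6→ 5 —bump→ 5 = 5 —(−1)→ 4
4 —HB7→ 4 —bump→ 4 = 4 —(−1)→ 3
3 —HB8→ 3 —bump→ 3 = 3 —(−1)→ 2
2 —HB9→ 2 —bump→ 2 = 2 —(−1)→ 1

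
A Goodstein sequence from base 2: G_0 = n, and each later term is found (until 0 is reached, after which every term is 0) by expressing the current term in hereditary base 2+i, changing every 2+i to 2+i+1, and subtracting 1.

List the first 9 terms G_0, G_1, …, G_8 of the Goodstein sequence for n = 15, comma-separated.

15, 111, 1283, 18752, 326593, 6588344, 150994943, 3524450280, 100077777775

15 —HB2→ 2^(2 + 1) + 2^2 + 2 + 1 —bump→ 3^(3 + 1) + 3^3 + 3 + 1 = 112 —(−1)→ 111
111 —HB3→ 3^(3 + 1) + 3^3 + 3 —bump→ 4^(4 + 1) + 4^4 + 4 = 1284 —(−1)→ 1283
1283 —HB4→ 4^(4 + 1) + 4^4 + 3 —bump→ 5^(5 + 1) + 5^5 + 3 = 18753 —(−1)→ 18752
18752 —HB5→ 5^(5 + 1) + 5^5 + 2 —bump→ 6^(6 + 1) + 6^6 + 2 = 326594 —(−1)→ 326593
326593 —HB6→ 6^(6 + 1) + 6^6 + 1 —bump→ 7^(7 + 1) + 7^7 + 1 = 6588345 —(−1)→ 6588344
6588344 —HB7→ 7^(7 + 1) + 7^7 —bump→ 8^(8 + 1) + 8^8 = 150994944 —(−1)→ 150994943
150994943 —HB8→ 8^(8 + 1) + 7·8^7 + 7·8^6 + 7·8^5 + 7·8^4 + 7·8^3 + 7·8^2 + 7·8 + 7 —bump→ 9^(9 + 1) + 7·9^7 + 7·9^6 + 7·9^5 + 7·9^4 + 7·9^3 + 7·9^2 + 7·9 + 7 = 3524450281 —(−1)→ 3524450280
3524450280 —HB9→ 9^(9 + 1) + 7·9^7 + 7·9^6 + 7·9^5 + 7·9^4 + 7·9^3 + 7·9^2 + 7·9 + 6 —bump→ 10^(10 + 1) + 7·10^7 + 7·10^6 + 7·10^5 + 7·10^4 + 7·10^3 + 7·10^2 + 7·10 + 6 = 100077777776 —(−1)→ 100077777775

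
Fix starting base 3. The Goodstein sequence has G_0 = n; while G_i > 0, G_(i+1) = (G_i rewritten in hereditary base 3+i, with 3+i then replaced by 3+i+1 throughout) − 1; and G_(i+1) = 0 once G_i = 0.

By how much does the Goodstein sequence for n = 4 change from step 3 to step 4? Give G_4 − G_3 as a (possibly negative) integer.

G_0 = 4. HB_3(4) = 3 + 1. Bump = 5. G_1 = 4.
G_1 = 4. HB_4(4) = 4. Bump = 5. G_2 = 4.
G_2 = 4. HB_5(4) = 4. Bump = 4. G_3 = 3.
G_3 = 3. HB_6(3) = 3. Bump = 3. G_4 = 2.

-1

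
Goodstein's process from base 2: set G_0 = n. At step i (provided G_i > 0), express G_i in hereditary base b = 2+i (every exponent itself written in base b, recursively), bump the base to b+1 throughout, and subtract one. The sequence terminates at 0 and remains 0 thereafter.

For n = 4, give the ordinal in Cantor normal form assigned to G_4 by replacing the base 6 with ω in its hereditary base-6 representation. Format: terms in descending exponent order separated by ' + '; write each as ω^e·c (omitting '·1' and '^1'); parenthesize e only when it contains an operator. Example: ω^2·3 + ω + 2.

[0] 4 ≡ 2^2 (base 2). Lift 3: 27. −1: 26.
[1] 26 ≡ 2·3^2 + 2·3 + 2 (base 3). Lift 4: 42. −1: 41.
[2] 41 ≡ 2·4^2 + 2·4 + 1 (base 4). Lift 5: 61. −1: 60.
[3] 60 ≡ 2·5^2 + 2·5 (base 5). Lift 6: 84. −1: 83.
[4] 83 ≡ 2·6^2 + 6 + 5 (base 6). Lift 7: 110. −1: 109.

ω^2·2 + ω + 5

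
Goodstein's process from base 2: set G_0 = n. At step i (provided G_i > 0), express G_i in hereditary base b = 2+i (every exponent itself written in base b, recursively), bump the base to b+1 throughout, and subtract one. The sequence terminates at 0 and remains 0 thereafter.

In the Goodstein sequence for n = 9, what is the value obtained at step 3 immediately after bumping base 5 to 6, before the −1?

140744

base 2: 9 = 2^(2 + 1) + 1; at 3: 3^(3 + 1) + 1 = 82; next = 81
base 3: 81 = 3^(3 + 1); at 4: 4^(4 + 1) = 1024; next = 1023
base 4: 1023 = 3·4^4 + 3·4^3 + 3·4^2 + 3·4 + 3; at 5: 3·5^5 + 3·5^3 + 3·5^2 + 3·5 + 3 = 9843; next = 9842
base 5: 9842 = 3·5^5 + 3·5^3 + 3·5^2 + 3·5 + 2; at 6: 3·6^6 + 3·6^3 + 3·6^2 + 3·6 + 2 = 140744; next = 140743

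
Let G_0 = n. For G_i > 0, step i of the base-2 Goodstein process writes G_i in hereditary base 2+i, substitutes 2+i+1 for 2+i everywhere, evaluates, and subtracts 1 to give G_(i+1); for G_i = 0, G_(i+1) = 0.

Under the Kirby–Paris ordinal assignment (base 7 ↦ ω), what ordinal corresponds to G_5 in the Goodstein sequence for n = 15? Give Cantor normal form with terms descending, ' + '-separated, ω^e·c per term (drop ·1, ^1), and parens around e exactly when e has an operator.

ω^(ω + 1) + ω^ω

step 0: 15 = 2^(2 + 1) + 2^2 + 2 + 1; sub 3 for 2: 3^(3 + 1) + 3^3 + 3 + 1; = 112; G_1 = 112−1 = 111
step 1: 111 = 3^(3 + 1) + 3^3 + 3; sub 4 for 3: 4^(4 + 1) + 4^4 + 4; = 1284; G_2 = 1284−1 = 1283
step 2: 1283 = 4^(4 + 1) + 4^4 + 3; sub 5 for 4: 5^(5 + 1) + 5^5 + 3; = 18753; G_3 = 18753−1 = 18752
step 3: 18752 = 5^(5 + 1) + 5^5 + 2; sub 6 for 5: 6^(6 + 1) + 6^6 + 2; = 326594; G_4 = 326594−1 = 326593
step 4: 326593 = 6^(6 + 1) + 6^6 + 1; sub 7 for 6: 7^(7 + 1) + 7^7 + 1; = 6588345; G_5 = 6588345−1 = 6588344
step 5: 6588344 = 7^(7 + 1) + 7^7; sub 8 for 7: 8^(8 + 1) + 8^8; = 150994944; G_6 = 150994944−1 = 150994943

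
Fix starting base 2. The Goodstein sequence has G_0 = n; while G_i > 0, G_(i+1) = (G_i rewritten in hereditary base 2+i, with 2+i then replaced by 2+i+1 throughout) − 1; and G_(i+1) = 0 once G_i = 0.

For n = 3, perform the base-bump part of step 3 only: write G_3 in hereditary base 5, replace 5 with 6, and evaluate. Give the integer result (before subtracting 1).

2

step 0: 3 = 2 + 1; sub 3 for 2: 3 + 1; = 4; G_1 = 4−1 = 3
step 1: 3 = 3; sub 4 for 3: 4; = 4; G_2 = 4−1 = 3
step 2: 3 = 3; sub 5 for 4: 3; = 3; G_3 = 3−1 = 2
step 3: 2 = 2; sub 6 for 5: 2; = 2; G_4 = 2−1 = 1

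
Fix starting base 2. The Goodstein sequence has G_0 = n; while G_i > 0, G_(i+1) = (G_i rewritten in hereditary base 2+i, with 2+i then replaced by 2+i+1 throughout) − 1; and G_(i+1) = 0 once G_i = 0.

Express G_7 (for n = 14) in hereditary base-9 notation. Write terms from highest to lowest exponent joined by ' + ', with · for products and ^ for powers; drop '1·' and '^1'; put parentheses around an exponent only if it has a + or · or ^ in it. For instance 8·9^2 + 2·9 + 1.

14 —HB2→ 2^(2 + 1) + 2^2 + 2 —bump→ 3^(3 + 1) + 3^3 + 3 = 111 —(−1)→ 110
110 —HB3→ 3^(3 + 1) + 3^3 + 2 —bump→ 4^(4 + 1) + 4^4 + 2 = 1282 —(−1)→ 1281
1281 —HB4→ 4^(4 + 1) + 4^4 + 1 —bump→ 5^(5 + 1) + 5^5 + 1 = 18751 —(−1)→ 18750
18750 —HB5→ 5^(5 + 1) + 5^5 —bump→ 6^(6 + 1) + 6^6 = 326592 —(−1)→ 326591
326591 —HB6→ 6^(6 + 1) + 5·6^5 + 5·6^4 + 5·6^3 + 5·6^2 + 5·6 + 5 —bump→ 7^(7 + 1) + 5·7^5 + 5·7^4 + 5·7^3 + 5·7^2 + 5·7 + 5 = 5862841 —(−1)→ 5862840
5862840 —HB7→ 7^(7 + 1) + 5·7^5 + 5·7^4 + 5·7^3 + 5·7^2 + 5·7 + 4 —bump→ 8^(8 + 1) + 5·8^5 + 5·8^4 + 5·8^3 + 5·8^2 + 5·8 + 4 = 134404972 —(−1)→ 134404971
134404971 —HB8→ 8^(8 + 1) + 5·8^5 + 5·8^4 + 5·8^3 + 5·8^2 + 5·8 + 3 —bump→ 9^(9 + 1) + 5·9^5 + 5·9^4 + 5·9^3 + 5·9^2 + 5·9 + 3 = 3487116549 —(−1)→ 3487116548
3487116548 —HB9→ 9^(9 + 1) + 5·9^5 + 5·9^4 + 5·9^3 + 5·9^2 + 5·9 + 2 —bump→ 10^(10 + 1) + 5·10^5 + 5·10^4 + 5·10^3 + 5·10^2 + 5·10 + 2 = 100000555552 —(−1)→ 100000555551

9^(9 + 1) + 5·9^5 + 5·9^4 + 5·9^3 + 5·9^2 + 5·9 + 2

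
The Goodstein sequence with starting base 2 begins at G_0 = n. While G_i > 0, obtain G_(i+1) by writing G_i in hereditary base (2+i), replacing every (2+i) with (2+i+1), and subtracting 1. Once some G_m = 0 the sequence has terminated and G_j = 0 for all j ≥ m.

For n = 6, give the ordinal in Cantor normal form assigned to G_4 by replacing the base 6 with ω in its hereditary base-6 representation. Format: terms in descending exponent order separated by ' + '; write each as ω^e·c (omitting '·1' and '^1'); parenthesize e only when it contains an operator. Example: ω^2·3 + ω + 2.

6 —HB2→ 2^2 + 2 —bump→ 3^3 + 3 = 30 —(−1)→ 29
29 —HB3→ 3^3 + 2 —bump→ 4^4 + 2 = 258 —(−1)→ 257
257 —HB4→ 4^4 + 1 —bump→ 5^5 + 1 = 3126 —(−1)→ 3125
3125 —HB5→ 5^5 —bump→ 6^6 = 46656 —(−1)→ 46655
46655 —HB6→ 5·6^5 + 5·6^4 + 5·6^3 + 5·6^2 + 5·6 + 5 —bump→ 5·7^5 + 5·7^4 + 5·7^3 + 5·7^2 + 5·7 + 5 = 98040 —(−1)→ 98039

ω^5·5 + ω^4·5 + ω^3·5 + ω^2·5 + ω·5 + 5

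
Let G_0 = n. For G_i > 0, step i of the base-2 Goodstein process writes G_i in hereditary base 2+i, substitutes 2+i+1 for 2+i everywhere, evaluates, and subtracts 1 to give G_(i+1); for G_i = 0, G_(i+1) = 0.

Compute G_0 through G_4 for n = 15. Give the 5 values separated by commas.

15, 111, 1283, 18752, 326593

step 0: 15 = 2^(2 + 1) + 2^2 + 2 + 1; sub 3 for 2: 3^(3 + 1) + 3^3 + 3 + 1; = 112; G_1 = 112−1 = 111
step 1: 111 = 3^(3 + 1) + 3^3 + 3; sub 4 for 3: 4^(4 + 1) + 4^4 + 4; = 1284; G_2 = 1284−1 = 1283
step 2: 1283 = 4^(4 + 1) + 4^4 + 3; sub 5 for 4: 5^(5 + 1) + 5^5 + 3; = 18753; G_3 = 18753−1 = 18752
step 3: 18752 = 5^(5 + 1) + 5^5 + 2; sub 6 for 5: 6^(6 + 1) + 6^6 + 2; = 326594; G_4 = 326594−1 = 326593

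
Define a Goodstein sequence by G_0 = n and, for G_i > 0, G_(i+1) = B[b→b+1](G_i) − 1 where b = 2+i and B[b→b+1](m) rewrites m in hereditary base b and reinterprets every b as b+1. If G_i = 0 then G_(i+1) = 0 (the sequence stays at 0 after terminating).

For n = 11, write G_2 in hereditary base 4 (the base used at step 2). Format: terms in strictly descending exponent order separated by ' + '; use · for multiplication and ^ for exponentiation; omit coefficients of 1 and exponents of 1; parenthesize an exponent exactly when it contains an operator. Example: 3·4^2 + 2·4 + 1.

i=0: 11 = 2^(2 + 1) + 2 + 1 (b=2); 2→3: 3^(3 + 1) + 3 + 1 = 85; 85−1 = 84
i=1: 84 = 3^(3 + 1) + 3 (b=3); 3→4: 4^(4 + 1) + 4 = 1028; 1028−1 = 1027
i=2: 1027 = 4^(4 + 1) + 3 (b=4); 4→5: 5^(5 + 1) + 3 = 15628; 15628−1 = 15627

4^(4 + 1) + 3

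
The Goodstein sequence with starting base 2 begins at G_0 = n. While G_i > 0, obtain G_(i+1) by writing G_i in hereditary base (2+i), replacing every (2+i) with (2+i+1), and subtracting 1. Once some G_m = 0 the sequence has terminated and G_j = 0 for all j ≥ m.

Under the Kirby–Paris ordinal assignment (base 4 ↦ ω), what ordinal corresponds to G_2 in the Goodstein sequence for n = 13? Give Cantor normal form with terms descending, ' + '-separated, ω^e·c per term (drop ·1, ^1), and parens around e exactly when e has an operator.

base 2: 13 = 2^(2 + 1) + 2^2 + 1; at 3: 3^(3 + 1) + 3^3 + 1 = 109; next = 108
base 3: 108 = 3^(3 + 1) + 3^3; at 4: 4^(4 + 1) + 4^4 = 1280; next = 1279
base 4: 1279 = 4^(4 + 1) + 3·4^3 + 3·4^2 + 3·4 + 3; at 5: 5^(5 + 1) + 3·5^3 + 3·5^2 + 3·5 + 3 = 16093; next = 16092

ω^(ω + 1) + ω^3·3 + ω^2·3 + ω·3 + 3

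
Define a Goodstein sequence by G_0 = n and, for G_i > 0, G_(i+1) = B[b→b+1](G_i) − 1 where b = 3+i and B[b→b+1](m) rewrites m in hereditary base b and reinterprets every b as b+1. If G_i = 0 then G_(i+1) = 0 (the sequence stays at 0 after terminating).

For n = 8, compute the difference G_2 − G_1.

1

G_0=8  [base 3] 2·3 + 2  →[3↦4]→  2·4 + 2 = 10  −1 ⇒ G_1=9
G_1=9  [base 4] 2·4 + 1  →[4↦5]→  2·5 + 1 = 11  −1 ⇒ G_2=10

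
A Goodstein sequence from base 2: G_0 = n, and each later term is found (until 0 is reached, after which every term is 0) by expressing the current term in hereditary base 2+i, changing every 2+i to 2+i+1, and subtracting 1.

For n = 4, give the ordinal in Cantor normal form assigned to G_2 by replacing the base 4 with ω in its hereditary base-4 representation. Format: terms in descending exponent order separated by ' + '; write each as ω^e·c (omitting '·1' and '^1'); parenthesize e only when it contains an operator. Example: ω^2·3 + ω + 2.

base 2: 4 = 2^2; at 3: 3^3 = 27; next = 26
base 3: 26 = 2·3^2 + 2·3 + 2; at 4: 2·4^2 + 2·4 + 2 = 42; next = 41
base 4: 41 = 2·4^2 + 2·4 + 1; at 5: 2·5^2 + 2·5 + 1 = 61; next = 60

ω^2·2 + ω·2 + 1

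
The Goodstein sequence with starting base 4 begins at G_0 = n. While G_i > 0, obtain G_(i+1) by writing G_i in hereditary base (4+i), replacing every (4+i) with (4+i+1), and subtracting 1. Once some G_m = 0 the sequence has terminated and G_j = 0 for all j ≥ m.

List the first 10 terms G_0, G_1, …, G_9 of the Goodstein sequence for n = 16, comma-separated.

(0) 16|_4 = 4^2 ↦ 5^2|_5 = 25 ⇒ 24
(1) 24|_5 = 4·5 + 4 ↦ 4·6 + 4|_6 = 28 ⇒ 27
(2) 27|_6 = 4·6 + 3 ↦ 4·7 + 3|_7 = 31 ⇒ 30
(3) 30|_7 = 4·7 + 2 ↦ 4·8 + 2|_8 = 34 ⇒ 33
(4) 33|_8 = 4·8 + 1 ↦ 4·9 + 1|_9 = 37 ⇒ 36
(5) 36|_9 = 4·9 ↦ 4·10|_10 = 40 ⇒ 39
(6) 39|_10 = 3·10 + 9 ↦ 3·11 + 9|_11 = 42 ⇒ 41
(7) 41|_11 = 3·11 + 8 ↦ 3·12 + 8|_12 = 44 ⇒ 43
(8) 43|_12 = 3·12 + 7 ↦ 3·13 + 7|_13 = 46 ⇒ 45

16, 24, 27, 30, 33, 36, 39, 41, 43, 45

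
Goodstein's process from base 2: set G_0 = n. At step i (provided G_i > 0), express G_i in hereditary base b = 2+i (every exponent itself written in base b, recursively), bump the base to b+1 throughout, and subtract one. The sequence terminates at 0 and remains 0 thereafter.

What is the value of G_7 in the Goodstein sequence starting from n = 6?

G_0 = 6. HB_2(6) = 2^2 + 2. Bump = 30. G_1 = 29.
G_1 = 29. HB_3(29) = 3^3 + 2. Bump = 258. G_2 = 257.
G_2 = 257. HB_4(257) = 4^4 + 1. Bump = 3126. G_3 = 3125.
G_3 = 3125. HB_5(3125) = 5^5. Bump = 46656. G_4 = 46655.
G_4 = 46655. HB_6(46655) = 5·6^5 + 5·6^4 + 5·6^3 + 5·6^2 + 5·6 + 5. Bump = 98040. G_5 = 98039.
G_5 = 98039. HB_7(98039) = 5·7^5 + 5·7^4 + 5·7^3 + 5·7^2 + 5·7 + 4. Bump = 187244. G_6 = 187243.
G_6 = 187243. HB_8(187243) = 5·8^5 + 5·8^4 + 5·8^3 + 5·8^2 + 5·8 + 3. Bump = 332148. G_7 = 332147.
G_7 = 332147. HB_9(332147) = 5·9^5 + 5·9^4 + 5·9^3 + 5·9^2 + 5·9 + 2. Bump = 555552. G_8 = 555551.

332147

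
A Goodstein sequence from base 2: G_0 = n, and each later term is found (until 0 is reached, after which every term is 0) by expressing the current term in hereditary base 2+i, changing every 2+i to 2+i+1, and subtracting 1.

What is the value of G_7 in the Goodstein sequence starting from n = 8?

G_0 = 8. HB_2(8) = 2^(2 + 1). Bump = 81. G_1 = 80.
G_1 = 80. HB_3(80) = 2·3^3 + 2·3^2 + 2·3 + 2. Bump = 554. G_2 = 553.
G_2 = 553. HB_4(553) = 2·4^4 + 2·4^2 + 2·4 + 1. Bump = 6311. G_3 = 6310.
G_3 = 6310. HB_5(6310) = 2·5^5 + 2·5^2 + 2·5. Bump = 93396. G_4 = 93395.
G_4 = 93395. HB_6(93395) = 2·6^6 + 2·6^2 + 6 + 5. Bump = 1647196. G_5 = 1647195.
G_5 = 1647195. HB_7(1647195) = 2·7^7 + 2·7^2 + 7 + 4. Bump = 33554572. G_6 = 33554571.
G_6 = 33554571. HB_8(33554571) = 2·8^8 + 2·8^2 + 8 + 3. Bump = 774841152. G_7 = 774841151.
G_7 = 774841151. HB_9(774841151) = 2·9^9 + 2·9^2 + 9 + 2. Bump = 20000000212. G_8 = 20000000211.

774841151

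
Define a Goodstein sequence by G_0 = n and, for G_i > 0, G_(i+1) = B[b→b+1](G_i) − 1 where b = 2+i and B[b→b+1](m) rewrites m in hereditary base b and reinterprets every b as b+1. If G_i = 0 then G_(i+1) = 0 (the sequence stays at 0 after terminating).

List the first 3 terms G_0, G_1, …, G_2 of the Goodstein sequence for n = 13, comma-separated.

13, 108, 1279

13 —HB2→ 2^(2 + 1) + 2^2 + 1 —bump→ 3^(3 + 1) + 3^3 + 1 = 109 —(−1)→ 108
108 —HB3→ 3^(3 + 1) + 3^3 —bump→ 4^(4 + 1) + 4^4 = 1280 —(−1)→ 1279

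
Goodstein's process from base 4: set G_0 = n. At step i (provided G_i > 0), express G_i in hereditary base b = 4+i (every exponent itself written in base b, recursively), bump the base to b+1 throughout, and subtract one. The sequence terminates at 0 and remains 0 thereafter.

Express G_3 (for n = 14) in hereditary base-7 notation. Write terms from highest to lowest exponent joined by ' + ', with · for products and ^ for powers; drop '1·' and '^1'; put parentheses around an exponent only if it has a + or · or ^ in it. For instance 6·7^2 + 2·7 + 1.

2·7 + 6

14 —HB4→ 3·4 + 2 —bump→ 3·5 + 2 = 17 —(−1)→ 16
16 —HB5→ 3·5 + 1 —bump→ 3·6 + 1 = 19 —(−1)→ 18
18 —HB6→ 3·6 —bump→ 3·7 = 21 —(−1)→ 20
20 —HB7→ 2·7 + 6 —bump→ 2·8 + 6 = 22 —(−1)→ 21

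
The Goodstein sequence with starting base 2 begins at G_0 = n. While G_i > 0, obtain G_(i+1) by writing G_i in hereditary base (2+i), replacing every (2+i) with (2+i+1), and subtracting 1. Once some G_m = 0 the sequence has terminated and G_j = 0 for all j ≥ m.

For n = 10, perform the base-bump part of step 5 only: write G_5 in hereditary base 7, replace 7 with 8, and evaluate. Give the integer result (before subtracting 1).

84073324

G_0=10  [base 2] 2^(2 + 1) + 2  →[2↦3]→  3^(3 + 1) + 3 = 84  −1 ⇒ G_1=83
G_1=83  [base 3] 3^(3 + 1) + 2  →[3↦4]→  4^(4 + 1) + 2 = 1026  −1 ⇒ G_2=1025
G_2=1025  [base 4] 4^(4 + 1) + 1  →[4↦5]→  5^(5 + 1) + 1 = 15626  −1 ⇒ G_3=15625
G_3=15625  [base 5] 5^(5 + 1)  →[5↦6]→  6^(6 + 1) = 279936  −1 ⇒ G_4=279935
G_4=279935  [base 6] 5·6^6 + 5·6^5 + 5·6^4 + 5·6^3 + 5·6^2 + 5·6 + 5  →[6↦7]→  5·7^7 + 5·7^5 + 5·7^4 + 5·7^3 + 5·7^2 + 5·7 + 5 = 4215755  −1 ⇒ G_5=4215754
G_5=4215754  [base 7] 5·7^7 + 5·7^5 + 5·7^4 + 5·7^3 + 5·7^2 + 5·7 + 4  →[7↦8]→  5·8^8 + 5·8^5 + 5·8^4 + 5·8^3 + 5·8^2 + 5·8 + 4 = 84073324  −1 ⇒ G_6=84073323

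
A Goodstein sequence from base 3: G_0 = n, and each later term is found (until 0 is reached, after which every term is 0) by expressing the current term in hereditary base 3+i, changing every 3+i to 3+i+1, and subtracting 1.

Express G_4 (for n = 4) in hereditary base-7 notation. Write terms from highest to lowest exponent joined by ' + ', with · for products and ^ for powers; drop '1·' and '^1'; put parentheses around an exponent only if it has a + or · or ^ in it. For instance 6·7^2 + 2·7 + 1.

step 0: 4 = 3 + 1; sub 4 for 3: 4 + 1; = 5; G_1 = 5−1 = 4
step 1: 4 = 4; sub 5 for 4: 5; = 5; G_2 = 5−1 = 4
step 2: 4 = 4; sub 6 for 5: 4; = 4; G_3 = 4−1 = 3
step 3: 3 = 3; sub 7 for 6: 3; = 3; G_4 = 3−1 = 2
step 4: 2 = 2; sub 8 for 7: 2; = 2; G_5 = 2−1 = 1

2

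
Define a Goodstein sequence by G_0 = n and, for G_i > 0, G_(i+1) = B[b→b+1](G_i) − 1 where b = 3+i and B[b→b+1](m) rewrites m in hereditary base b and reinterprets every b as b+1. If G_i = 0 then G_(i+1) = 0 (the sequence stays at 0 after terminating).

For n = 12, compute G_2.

27

12 —HB3→ 3^2 + 3 —bump→ 4^2 + 4 = 20 —(−1)→ 19
19 —HB4→ 4^2 + 3 —bump→ 5^2 + 3 = 28 —(−1)→ 27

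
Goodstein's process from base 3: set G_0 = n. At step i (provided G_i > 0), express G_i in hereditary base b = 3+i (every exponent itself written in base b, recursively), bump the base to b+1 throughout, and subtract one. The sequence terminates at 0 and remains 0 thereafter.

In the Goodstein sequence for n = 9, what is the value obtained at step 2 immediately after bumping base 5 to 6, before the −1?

step 0: 9 = 3^2; sub 4 for 3: 4^2; = 16; G_1 = 16−1 = 15
step 1: 15 = 3·4 + 3; sub 5 for 4: 3·5 + 3; = 18; G_2 = 18−1 = 17

20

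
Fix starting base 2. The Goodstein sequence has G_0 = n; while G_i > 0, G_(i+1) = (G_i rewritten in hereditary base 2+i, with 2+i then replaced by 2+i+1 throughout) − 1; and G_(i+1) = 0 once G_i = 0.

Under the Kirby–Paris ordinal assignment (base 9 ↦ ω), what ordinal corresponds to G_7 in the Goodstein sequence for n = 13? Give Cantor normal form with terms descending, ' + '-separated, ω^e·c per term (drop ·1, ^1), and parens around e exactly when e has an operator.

ω^(ω + 1) + ω^3·3 + ω^2·3 + ω·2 + 6

(0) 13|_2 = 2^(2 + 1) + 2^2 + 1 ↦ 3^(3 + 1) + 3^3 + 1|_3 = 109 ⇒ 108
(1) 108|_3 = 3^(3 + 1) + 3^3 ↦ 4^(4 + 1) + 4^4|_4 = 1280 ⇒ 1279
(2) 1279|_4 = 4^(4 + 1) + 3·4^3 + 3·4^2 + 3·4 + 3 ↦ 5^(5 + 1) + 3·5^3 + 3·5^2 + 3·5 + 3|_5 = 16093 ⇒ 16092
(3) 16092|_5 = 5^(5 + 1) + 3·5^3 + 3·5^2 + 3·5 + 2 ↦ 6^(6 + 1) + 3·6^3 + 3·6^2 + 3·6 + 2|_6 = 280712 ⇒ 280711
(4) 280711|_6 = 6^(6 + 1) + 3·6^3 + 3·6^2 + 3·6 + 1 ↦ 7^(7 + 1) + 3·7^3 + 3·7^2 + 3·7 + 1|_7 = 5765999 ⇒ 5765998
(5) 5765998|_7 = 7^(7 + 1) + 3·7^3 + 3·7^2 + 3·7 ↦ 8^(8 + 1) + 3·8^3 + 3·8^2 + 3·8|_8 = 134219480 ⇒ 134219479
(6) 134219479|_8 = 8^(8 + 1) + 3·8^3 + 3·8^2 + 2·8 + 7 ↦ 9^(9 + 1) + 3·9^3 + 3·9^2 + 2·9 + 7|_9 = 3486786856 ⇒ 3486786855
(7) 3486786855|_9 = 9^(9 + 1) + 3·9^3 + 3·9^2 + 2·9 + 6 ↦ 10^(10 + 1) + 3·10^3 + 3·10^2 + 2·10 + 6|_10 = 100000003326 ⇒ 100000003325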